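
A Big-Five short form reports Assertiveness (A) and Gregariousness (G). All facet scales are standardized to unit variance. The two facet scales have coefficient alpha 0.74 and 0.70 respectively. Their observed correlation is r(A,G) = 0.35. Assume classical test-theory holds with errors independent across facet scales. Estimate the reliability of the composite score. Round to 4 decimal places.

0.7926

Var(A+G) = 2 + 2·[0.35] = 2 + 0.7 = 2.7.
Under uncorrelated errors the observed covariances equal the true-score covariances, so only the own-variance terms attenuate.
True-score variance = [0.74 + 0.70] + 0.7 = 1.44 + 0.7 = 2.14.
Reliability = 2.14 / 2.7 = 0.7926.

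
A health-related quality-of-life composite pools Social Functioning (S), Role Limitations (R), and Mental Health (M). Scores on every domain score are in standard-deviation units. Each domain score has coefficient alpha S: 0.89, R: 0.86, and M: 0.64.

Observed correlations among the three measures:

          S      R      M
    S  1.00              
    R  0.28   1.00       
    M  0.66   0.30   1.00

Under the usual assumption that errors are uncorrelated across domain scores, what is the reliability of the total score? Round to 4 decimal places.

0.8887

Var(S+R+M) = 3 + 2·[0.28 + 0.66 + 0.30] = 3 + 2.48 = 5.48.
Under uncorrelated errors the observed covariances equal the true-score covariances, so only the own-variance terms attenuate.
True-score variance = [0.89 + 0.86 + 0.64] + 2.48 = 2.39 + 2.48 = 4.87.
Reliability = 4.87 / 5.48 = 0.8887.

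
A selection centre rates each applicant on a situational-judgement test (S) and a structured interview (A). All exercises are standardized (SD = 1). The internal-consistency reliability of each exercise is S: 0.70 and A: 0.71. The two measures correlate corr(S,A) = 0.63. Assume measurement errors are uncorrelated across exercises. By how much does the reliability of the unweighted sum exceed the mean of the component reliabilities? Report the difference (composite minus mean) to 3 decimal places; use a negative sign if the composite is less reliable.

0.114

Var(sum) = 2 + 1.26 = 3.26; true-score variance = 1.41 + 1.26 = 2.67; composite reliability = 0.8190.
Mean component reliability = 0.7050.
Difference = 0.8190 − 0.7050 = 0.114.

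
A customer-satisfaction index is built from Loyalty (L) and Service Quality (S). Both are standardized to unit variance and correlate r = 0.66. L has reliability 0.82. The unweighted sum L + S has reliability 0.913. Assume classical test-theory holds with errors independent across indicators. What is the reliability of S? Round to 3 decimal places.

Var(L+S) = 2 + 2·0.66 = 3.320.
True-score variance = ρ_L + ρ_S + 2·0.66, so 0.913 = (0.82 + ρ_S + 1.32) / 3.320.
ρ_S = 0.913·3.320 − 0.82 − 1.32 = 0.891.

0.891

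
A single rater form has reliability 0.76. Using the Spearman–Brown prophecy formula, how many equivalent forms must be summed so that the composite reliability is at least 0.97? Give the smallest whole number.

k ≥ ρ*(1−ρ₁)/(ρ₁(1−ρ*)) = 0.97·0.24 / (0.76·0.03) = 10.211.
Smallest integer k = 11.

11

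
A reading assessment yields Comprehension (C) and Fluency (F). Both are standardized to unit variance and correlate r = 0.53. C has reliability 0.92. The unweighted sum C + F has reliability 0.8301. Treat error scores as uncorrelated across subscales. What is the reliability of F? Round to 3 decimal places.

Var(C+F) = 2 + 2·0.53 = 3.060.
True-score variance = ρ_C + ρ_F + 2·0.53, so 0.8301 = (0.92 + ρ_F + 1.06) / 3.060.
ρ_F = 0.8301·3.060 − 0.92 − 1.06 = 0.560.

0.560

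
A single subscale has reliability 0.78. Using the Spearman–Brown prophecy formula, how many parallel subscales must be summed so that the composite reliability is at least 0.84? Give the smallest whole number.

2

k ≥ ρ*(1−ρ₁)/(ρ₁(1−ρ*)) = 0.84·0.22 / (0.78·0.16) = 1.481.
Smallest integer k = 2.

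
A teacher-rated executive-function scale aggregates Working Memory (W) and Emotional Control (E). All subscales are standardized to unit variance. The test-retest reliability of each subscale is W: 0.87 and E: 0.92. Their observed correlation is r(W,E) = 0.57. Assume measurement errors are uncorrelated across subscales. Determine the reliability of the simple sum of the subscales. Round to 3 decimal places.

0.933

Var(W+E) = 2 + 2·[0.57] = 2 + 1.14 = 3.14.
Under uncorrelated errors the observed covariances equal the true-score covariances, so only the own-variance terms attenuate.
True-score variance = [0.87 + 0.92] + 1.14 = 1.79 + 1.14 = 2.93.
Reliability = 2.93 / 3.14 = 0.933.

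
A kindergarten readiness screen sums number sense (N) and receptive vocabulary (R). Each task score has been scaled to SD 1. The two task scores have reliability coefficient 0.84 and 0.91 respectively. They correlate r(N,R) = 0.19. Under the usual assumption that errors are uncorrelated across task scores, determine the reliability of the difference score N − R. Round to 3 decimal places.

0.846

Var(N−R) = 1 + 1 − 2·0.19 = 2 − 0.38 = 1.62.
With uncorrelated errors the cross-covariances are all true-score covariance, so they carry over unchanged; only the diagonal terms shrink to ρᵢσᵢ².
True-score variance = [0.84 + 0.91] − 0.38 = 1.75 − 0.38 = 1.37.
Reliability = 1.37 / 1.62 = 0.846.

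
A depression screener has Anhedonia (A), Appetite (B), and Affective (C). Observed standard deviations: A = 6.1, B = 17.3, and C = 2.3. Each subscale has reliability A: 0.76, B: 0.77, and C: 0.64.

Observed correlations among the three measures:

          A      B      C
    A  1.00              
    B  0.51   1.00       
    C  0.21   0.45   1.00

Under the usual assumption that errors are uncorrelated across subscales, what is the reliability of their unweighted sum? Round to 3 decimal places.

0.838

Var(A+B+C) = 6.1² + 17.3² + 2.3² + 2·[6.1·17.3·0.51 + 6.1·2.3·0.21 + 17.3·2.3·0.45] = 341.79 + 149.344 = 491.134.
Because errors are independent across components, Cov(Tᵢ,Tⱼ) = Cov(Xᵢ,Xⱼ); the off-diagonal part of the true-score variance is the same as above.
True-score variance = [6.1²·0.76 + 17.3²·0.77 + 2.3²·0.64] + 149.344 = 262.118 + 149.344 = 411.463.
Reliability = 411.463 / 491.134 = 0.838.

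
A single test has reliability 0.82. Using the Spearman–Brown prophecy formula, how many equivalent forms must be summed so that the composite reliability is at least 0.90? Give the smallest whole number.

2

k ≥ ρ*(1−ρ₁)/(ρ₁(1−ρ*)) = 0.90·0.18 / (0.82·0.10) = 1.976.
Smallest integer k = 2.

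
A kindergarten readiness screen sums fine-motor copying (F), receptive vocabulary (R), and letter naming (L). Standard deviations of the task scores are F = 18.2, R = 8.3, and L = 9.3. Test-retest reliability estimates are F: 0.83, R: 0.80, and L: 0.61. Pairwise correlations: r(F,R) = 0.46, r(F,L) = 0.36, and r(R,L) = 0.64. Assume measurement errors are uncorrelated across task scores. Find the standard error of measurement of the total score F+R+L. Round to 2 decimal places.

10.19

Var(total) = 486.62 + 359.646 = 846.266.
True-score variance = 382.8 + 359.646 = 742.446, so reliability = 0.8773.
Error variance = 846.266 − 742.446 = 103.82; SEM = √103.82 = 10.19.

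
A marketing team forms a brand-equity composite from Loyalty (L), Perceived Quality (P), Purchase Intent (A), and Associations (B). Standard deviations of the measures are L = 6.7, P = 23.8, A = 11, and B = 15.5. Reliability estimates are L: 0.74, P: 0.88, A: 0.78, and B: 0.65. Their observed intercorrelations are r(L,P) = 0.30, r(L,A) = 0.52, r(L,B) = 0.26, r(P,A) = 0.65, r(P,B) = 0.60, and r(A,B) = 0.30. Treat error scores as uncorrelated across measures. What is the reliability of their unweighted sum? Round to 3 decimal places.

Var(L+P+A+B) = 6.7² + 23.8² + 11² + 15.5² + 2·[6.7·23.8·0.30 + 6.7·11·0.52 + 6.7·15.5·0.26 + 23.8·11·0.65 + 23.8·15.5·0.60 + 11·15.5·0.30] = 972.58 + 1111.65 = 2084.23.
Because errors are independent across components, Cov(Tᵢ,Tⱼ) = Cov(Xᵢ,Xⱼ); the off-diagonal part of the true-score variance is the same as above.
True-score variance = [6.7²·0.74 + 23.8²·0.88 + 11²·0.78 + 15.5²·0.65] + 1111.65 = 782.228 + 1111.65 = 1893.87.
Reliability = 1893.87 / 2084.23 = 0.909.

0.909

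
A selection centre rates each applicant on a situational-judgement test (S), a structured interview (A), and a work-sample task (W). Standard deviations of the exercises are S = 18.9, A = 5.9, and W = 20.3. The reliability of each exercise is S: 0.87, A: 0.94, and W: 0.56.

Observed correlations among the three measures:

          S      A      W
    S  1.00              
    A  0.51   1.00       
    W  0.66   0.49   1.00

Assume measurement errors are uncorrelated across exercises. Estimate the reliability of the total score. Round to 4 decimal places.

0.8509

Var(S+A+W) = 18.9² + 5.9² + 20.3² + 2·[18.9·5.9·0.51 + 18.9·20.3·0.66 + 5.9·20.3·0.49] = 804.11 + 737.559 = 1541.67.
Under uncorrelated errors the observed covariances equal the true-score covariances, so only the own-variance terms attenuate.
True-score variance = [18.9²·0.87 + 5.9²·0.94 + 20.3²·0.56] + 737.559 = 574.264 + 737.559 = 1311.82.
Reliability = 1311.82 / 1541.67 = 0.8509.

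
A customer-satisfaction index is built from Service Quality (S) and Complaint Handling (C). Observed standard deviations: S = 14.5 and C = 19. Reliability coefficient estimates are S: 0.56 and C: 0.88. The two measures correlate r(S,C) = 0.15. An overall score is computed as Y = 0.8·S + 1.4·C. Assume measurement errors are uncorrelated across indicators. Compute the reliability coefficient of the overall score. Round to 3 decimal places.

0.846

Var(Y) = 0.8²·14.5² + 1.4²·19² + 2·[1.12·14.5·19·0.15] = 842.12 + 92.568 = 934.688.
With uncorrelated errors the cross-covariances are all true-score covariance, so they carry over unchanged; only the diagonal terms shrink to ρᵢσᵢ².
True-score variance = [0.8²·14.5²·0.56 + 1.4²·19²·0.88] + 92.568 = 698.006 + 92.568 = 790.574.
Reliability = 790.574 / 934.688 = 0.846.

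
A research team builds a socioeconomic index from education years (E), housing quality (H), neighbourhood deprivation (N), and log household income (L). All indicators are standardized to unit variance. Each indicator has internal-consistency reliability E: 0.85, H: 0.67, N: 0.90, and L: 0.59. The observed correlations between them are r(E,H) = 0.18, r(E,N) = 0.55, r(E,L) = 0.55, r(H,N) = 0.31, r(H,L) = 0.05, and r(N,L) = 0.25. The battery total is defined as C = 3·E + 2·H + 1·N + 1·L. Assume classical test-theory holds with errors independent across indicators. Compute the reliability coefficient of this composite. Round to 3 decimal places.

0.876

Var(C) = 3² + 2² + 1 + 1 + 2·[6·0.18 + 3·0.55 + 3·0.55 + 2·0.31 + 2·0.05 + 0.25] = 15 + 10.7 = 25.7.
With uncorrelated errors the cross-covariances are all true-score covariance, so they carry over unchanged; only the diagonal terms shrink to ρᵢσᵢ².
True-score variance = [3²·0.85 + 2²·0.67 + 0.90 + 0.59] + 10.7 = 11.82 + 10.7 = 22.52.
Reliability = 22.52 / 25.7 = 0.876.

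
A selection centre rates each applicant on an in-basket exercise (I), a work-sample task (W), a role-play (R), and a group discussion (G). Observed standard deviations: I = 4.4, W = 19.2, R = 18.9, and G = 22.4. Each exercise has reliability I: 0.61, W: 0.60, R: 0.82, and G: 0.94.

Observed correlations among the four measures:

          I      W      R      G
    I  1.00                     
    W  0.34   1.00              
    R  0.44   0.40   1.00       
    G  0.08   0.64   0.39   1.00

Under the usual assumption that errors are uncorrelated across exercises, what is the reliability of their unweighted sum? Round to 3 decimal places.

Var(I+W+R+G) = 4.4² + 19.2² + 18.9² + 22.4² + 2·[4.4·19.2·0.34 + 4.4·18.9·0.44 + 4.4·22.4·0.08 + 19.2·18.9·0.40 + 19.2·22.4·0.64 + 18.9·22.4·0.39] = 1246.97 + 1317.42 = 2564.39.
Because errors are independent across components, Cov(Tᵢ,Tⱼ) = Cov(Xᵢ,Xⱼ); the off-diagonal part of the true-score variance is the same as above.
True-score variance = [4.4²·0.61 + 19.2²·0.60 + 18.9²·0.82 + 22.4²·0.94] + 1317.42 = 997.56 + 1317.42 = 2314.98.
Reliability = 2314.98 / 2564.39 = 0.903.

0.903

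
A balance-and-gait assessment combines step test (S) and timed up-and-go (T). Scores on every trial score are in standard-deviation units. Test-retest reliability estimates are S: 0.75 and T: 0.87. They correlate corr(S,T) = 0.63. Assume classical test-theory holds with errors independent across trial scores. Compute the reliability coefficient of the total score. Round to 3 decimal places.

Var(S+T) = 2 + 2·[0.63] = 2 + 1.26 = 3.26.
Because errors are independent across components, Cov(Tᵢ,Tⱼ) = Cov(Xᵢ,Xⱼ); the off-diagonal part of the true-score variance is the same as above.
True-score variance = [0.75 + 0.87] + 1.26 = 1.62 + 1.26 = 2.88.
Reliability = 2.88 / 3.26 = 0.883.

0.883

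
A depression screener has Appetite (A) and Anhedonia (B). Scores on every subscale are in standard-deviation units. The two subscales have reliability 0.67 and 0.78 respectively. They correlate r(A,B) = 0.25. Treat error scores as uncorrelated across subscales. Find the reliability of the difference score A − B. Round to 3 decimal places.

Var(A−B) = 1 + 1 − 2·0.25 = 2 − 0.5 = 1.5.
Because errors are independent across components, Cov(Tᵢ,Tⱼ) = Cov(Xᵢ,Xⱼ); the off-diagonal part of the true-score variance is the same as above.
True-score variance = [0.67 + 0.78] − 0.5 = 1.45 − 0.5 = 0.95.
Reliability = 0.95 / 1.5 = 0.633.

0.633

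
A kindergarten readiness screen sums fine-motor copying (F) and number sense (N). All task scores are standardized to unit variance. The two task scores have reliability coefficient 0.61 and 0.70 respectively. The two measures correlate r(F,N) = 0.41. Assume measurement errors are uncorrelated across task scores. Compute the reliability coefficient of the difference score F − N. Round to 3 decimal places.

Var(F−N) = 1 + 1 − 2·0.41 = 2 − 0.82 = 1.18.
Under uncorrelated errors the observed covariances equal the true-score covariances, so only the own-variance terms attenuate.
True-score variance = [0.61 + 0.70] − 0.82 = 1.31 − 0.82 = 0.49.
Reliability = 0.49 / 1.18 = 0.415.

0.415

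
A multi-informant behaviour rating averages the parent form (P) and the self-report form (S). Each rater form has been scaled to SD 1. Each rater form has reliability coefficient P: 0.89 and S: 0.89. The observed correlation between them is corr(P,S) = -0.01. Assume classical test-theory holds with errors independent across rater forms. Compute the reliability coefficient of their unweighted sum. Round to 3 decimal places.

Var(P+S) = 2 + 2·[(-0.01)] = 2 − 0.02 = 1.98.
Because errors are independent across components, Cov(Tᵢ,Tⱼ) = Cov(Xᵢ,Xⱼ); the off-diagonal part of the true-score variance is the same as above.
True-score variance = [0.89 + 0.89] − 0.02 = 1.78 − 0.02 = 1.76.
Reliability = 1.76 / 1.98 = 0.889.

0.889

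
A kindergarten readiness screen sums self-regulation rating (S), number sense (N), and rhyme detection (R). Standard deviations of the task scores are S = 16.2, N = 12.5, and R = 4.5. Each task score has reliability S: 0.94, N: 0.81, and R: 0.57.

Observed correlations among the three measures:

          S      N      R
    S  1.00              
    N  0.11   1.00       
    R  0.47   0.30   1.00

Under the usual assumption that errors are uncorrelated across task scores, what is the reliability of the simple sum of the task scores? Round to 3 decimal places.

0.908

Var(S+N+R) = 16.2² + 12.5² + 4.5² + 2·[16.2·12.5·0.11 + 16.2·4.5·0.47 + 12.5·4.5·0.30] = 438.94 + 146.826 = 585.766.
Under uncorrelated errors the observed covariances equal the true-score covariances, so only the own-variance terms attenuate.
True-score variance = [16.2²·0.94 + 12.5²·0.81 + 4.5²·0.57] + 146.826 = 384.799 + 146.826 = 531.625.
Reliability = 531.625 / 585.766 = 0.908.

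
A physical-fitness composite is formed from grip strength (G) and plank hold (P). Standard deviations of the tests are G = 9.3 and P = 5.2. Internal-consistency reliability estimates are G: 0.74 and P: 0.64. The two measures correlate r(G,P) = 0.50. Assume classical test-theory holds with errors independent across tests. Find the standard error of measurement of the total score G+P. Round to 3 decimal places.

Var(total) = 113.53 + 48.36 = 161.89.
True-score variance = 81.3082 + 48.36 = 129.668, so reliability = 0.8010.
Error variance = 161.89 − 129.668 = 32.2218; SEM = √32.2218 = 5.676.

5.676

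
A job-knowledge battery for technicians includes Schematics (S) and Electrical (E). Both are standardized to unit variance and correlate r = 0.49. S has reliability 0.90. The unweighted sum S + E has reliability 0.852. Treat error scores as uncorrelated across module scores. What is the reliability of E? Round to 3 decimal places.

Var(S+E) = 2 + 2·0.49 = 2.980.
True-score variance = ρ_S + ρ_E + 2·0.49, so 0.852 = (0.90 + ρ_E + 0.98) / 2.980.
ρ_E = 0.852·2.980 − 0.90 − 0.98 = 0.659.

0.659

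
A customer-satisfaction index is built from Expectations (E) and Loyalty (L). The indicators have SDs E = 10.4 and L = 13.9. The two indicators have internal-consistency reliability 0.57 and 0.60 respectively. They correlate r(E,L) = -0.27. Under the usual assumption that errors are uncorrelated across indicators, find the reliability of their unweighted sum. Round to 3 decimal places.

0.446

Var(E+L) = 10.4² + 13.9² + 2·[10.4·13.9·(-0.27)] = 301.37 − 78.0624 = 223.308.
Under uncorrelated errors the observed covariances equal the true-score covariances, so only the own-variance terms attenuate.
True-score variance = [10.4²·0.57 + 13.9²·0.60] − 78.0624 = 177.577 − 78.0624 = 99.5148.
Reliability = 99.5148 / 223.308 = 0.446.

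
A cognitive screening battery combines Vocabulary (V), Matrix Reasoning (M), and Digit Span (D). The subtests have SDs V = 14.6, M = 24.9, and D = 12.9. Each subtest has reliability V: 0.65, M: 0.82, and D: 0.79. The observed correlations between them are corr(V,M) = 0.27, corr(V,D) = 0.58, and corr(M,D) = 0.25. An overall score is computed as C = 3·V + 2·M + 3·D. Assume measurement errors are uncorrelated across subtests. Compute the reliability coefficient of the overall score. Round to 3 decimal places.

0.857

Var(C) = 3²·14.6² + 2²·24.9² + 3²·12.9² + 2·[6·14.6·24.9·0.27 + 9·14.6·12.9·0.58 + 6·24.9·12.9·0.25] = 5896.17 + 4107.77 = 10003.9.
With uncorrelated errors the cross-covariances are all true-score covariance, so they carry over unchanged; only the diagonal terms shrink to ρᵢσᵢ².
True-score variance = [3²·14.6²·0.65 + 2²·24.9²·0.82 + 3²·12.9²·0.79] + 4107.77 = 4463.79 + 4107.77 = 8571.56.
Reliability = 8571.56 / 10003.9 = 0.857.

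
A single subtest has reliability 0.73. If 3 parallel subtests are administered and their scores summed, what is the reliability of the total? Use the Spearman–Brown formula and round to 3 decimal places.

0.890

ρ_k = kρ / (1 + (k−1)ρ) = 3·0.73 / (1 + 2·0.73) = 2.190 / 2.460 = 0.890.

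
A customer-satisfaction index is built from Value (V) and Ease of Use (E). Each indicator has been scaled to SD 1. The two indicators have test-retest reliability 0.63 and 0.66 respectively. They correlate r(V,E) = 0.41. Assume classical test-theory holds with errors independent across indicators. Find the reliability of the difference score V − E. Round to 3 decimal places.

0.398

Var(V−E) = 1 + 1 − 2·0.41 = 2 − 0.82 = 1.18.
Under uncorrelated errors the observed covariances equal the true-score covariances, so only the own-variance terms attenuate.
True-score variance = [0.63 + 0.66] − 0.82 = 1.29 − 0.82 = 0.47.
Reliability = 0.47 / 1.18 = 0.398.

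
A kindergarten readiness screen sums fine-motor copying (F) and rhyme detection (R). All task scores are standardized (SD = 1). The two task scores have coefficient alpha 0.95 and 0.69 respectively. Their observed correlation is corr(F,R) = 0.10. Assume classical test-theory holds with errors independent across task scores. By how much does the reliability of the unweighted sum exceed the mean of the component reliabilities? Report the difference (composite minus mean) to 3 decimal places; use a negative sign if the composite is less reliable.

0.016

Var(sum) = 2 + 0.2 = 2.2; true-score variance = 1.64 + 0.2 = 1.84; composite reliability = 0.8364.
Mean component reliability = 0.8200.
Difference = 0.8364 − 0.8200 = 0.016.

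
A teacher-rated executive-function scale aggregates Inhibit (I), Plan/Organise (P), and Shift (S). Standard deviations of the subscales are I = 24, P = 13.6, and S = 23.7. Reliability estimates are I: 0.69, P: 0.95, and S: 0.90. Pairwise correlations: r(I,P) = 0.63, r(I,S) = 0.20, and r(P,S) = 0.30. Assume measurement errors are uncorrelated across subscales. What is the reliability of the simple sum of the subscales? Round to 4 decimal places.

Var(I+P+S) = 24² + 13.6² + 23.7² + 2·[24·13.6·0.63 + 24·23.7·0.20 + 13.6·23.7·0.30] = 1322.65 + 832.176 = 2154.83.
With uncorrelated errors the cross-covariances are all true-score covariance, so they carry over unchanged; only the diagonal terms shrink to ρᵢσᵢ².
True-score variance = [24²·0.69 + 13.6²·0.95 + 23.7²·0.90] + 832.176 = 1078.67 + 832.176 = 1910.85.
Reliability = 1910.85 / 2154.83 = 0.8868.

0.8868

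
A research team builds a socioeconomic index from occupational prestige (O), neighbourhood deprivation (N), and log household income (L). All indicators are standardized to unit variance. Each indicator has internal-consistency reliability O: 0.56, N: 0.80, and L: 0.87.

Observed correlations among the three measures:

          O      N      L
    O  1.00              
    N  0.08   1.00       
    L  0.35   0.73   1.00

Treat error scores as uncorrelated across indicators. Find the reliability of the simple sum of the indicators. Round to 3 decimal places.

0.855

Var(O+N+L) = 3 + 2·[0.08 + 0.35 + 0.73] = 3 + 2.32 = 5.32.
Because errors are independent across components, Cov(Tᵢ,Tⱼ) = Cov(Xᵢ,Xⱼ); the off-diagonal part of the true-score variance is the same as above.
True-score variance = [0.56 + 0.80 + 0.87] + 2.32 = 2.23 + 2.32 = 4.55.
Reliability = 4.55 / 5.32 = 0.855.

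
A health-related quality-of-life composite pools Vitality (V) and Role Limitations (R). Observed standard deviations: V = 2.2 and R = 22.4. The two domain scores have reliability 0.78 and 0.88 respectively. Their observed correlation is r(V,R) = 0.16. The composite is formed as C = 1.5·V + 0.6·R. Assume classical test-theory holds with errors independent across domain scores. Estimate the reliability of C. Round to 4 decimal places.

0.8830

Var(C) = 1.5²·2.2² + 0.6²·22.4² + 2·[0.9·2.2·22.4·0.16] = 191.524 + 14.1926 = 205.716.
Because errors are independent across components, Cov(Tᵢ,Tⱼ) = Cov(Xᵢ,Xⱼ); the off-diagonal part of the true-score variance is the same as above.
True-score variance = [1.5²·2.2²·0.78 + 0.6²·22.4²·0.88] + 14.1926 = 167.452 + 14.1926 = 181.644.
Reliability = 181.644 / 205.716 = 0.8830.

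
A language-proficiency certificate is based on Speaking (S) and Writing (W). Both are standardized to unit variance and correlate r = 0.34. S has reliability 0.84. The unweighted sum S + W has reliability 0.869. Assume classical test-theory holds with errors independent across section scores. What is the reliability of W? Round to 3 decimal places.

0.809

Var(S+W) = 2 + 2·0.34 = 2.680.
True-score variance = ρ_S + ρ_W + 2·0.34, so 0.869 = (0.84 + ρ_W + 0.68) / 2.680.
ρ_W = 0.869·2.680 − 0.84 − 0.68 = 0.809.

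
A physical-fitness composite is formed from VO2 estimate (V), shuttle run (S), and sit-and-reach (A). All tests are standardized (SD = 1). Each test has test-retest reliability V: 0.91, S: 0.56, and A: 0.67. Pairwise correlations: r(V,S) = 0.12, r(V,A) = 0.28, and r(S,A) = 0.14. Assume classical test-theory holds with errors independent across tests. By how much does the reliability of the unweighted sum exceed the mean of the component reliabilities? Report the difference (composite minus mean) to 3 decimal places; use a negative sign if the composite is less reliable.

0.076

Var(sum) = 3 + 1.08 = 4.08; true-score variance = 2.14 + 1.08 = 3.22; composite reliability = 0.7892.
Mean component reliability = 0.7133.
Difference = 0.7892 − 0.7133 = 0.076.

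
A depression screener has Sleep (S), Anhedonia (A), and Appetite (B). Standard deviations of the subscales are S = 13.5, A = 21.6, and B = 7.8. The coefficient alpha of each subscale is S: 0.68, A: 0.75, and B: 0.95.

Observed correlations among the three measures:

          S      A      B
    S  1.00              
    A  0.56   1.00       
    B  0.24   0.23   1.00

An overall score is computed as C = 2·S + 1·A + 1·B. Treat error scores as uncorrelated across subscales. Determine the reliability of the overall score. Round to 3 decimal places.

0.831

Var(C) = 2²·13.5² + 21.6² + 7.8² + 2·[2·13.5·21.6·0.56 + 2·13.5·7.8·0.24 + 21.6·7.8·0.23] = 1256.4 + 831.773 = 2088.17.
Because errors are independent across components, Cov(Tᵢ,Tⱼ) = Cov(Xᵢ,Xⱼ); the off-diagonal part of the true-score variance is the same as above.
True-score variance = [2²·13.5²·0.68 + 21.6²·0.75 + 7.8²·0.95] + 831.773 = 903.438 + 831.773 = 1735.21.
Reliability = 1735.21 / 2088.17 = 0.831.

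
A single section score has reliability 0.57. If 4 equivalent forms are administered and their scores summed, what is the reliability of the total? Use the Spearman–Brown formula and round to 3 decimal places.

ρ_k = kρ / (1 + (k−1)ρ) = 4·0.57 / (1 + 3·0.57) = 2.280 / 2.710 = 0.841.

0.841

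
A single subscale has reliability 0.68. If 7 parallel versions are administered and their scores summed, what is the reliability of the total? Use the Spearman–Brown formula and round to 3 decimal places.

ρ_k = kρ / (1 + (k−1)ρ) = 7·0.68 / (1 + 6·0.68) = 4.760 / 5.080 = 0.937.

0.937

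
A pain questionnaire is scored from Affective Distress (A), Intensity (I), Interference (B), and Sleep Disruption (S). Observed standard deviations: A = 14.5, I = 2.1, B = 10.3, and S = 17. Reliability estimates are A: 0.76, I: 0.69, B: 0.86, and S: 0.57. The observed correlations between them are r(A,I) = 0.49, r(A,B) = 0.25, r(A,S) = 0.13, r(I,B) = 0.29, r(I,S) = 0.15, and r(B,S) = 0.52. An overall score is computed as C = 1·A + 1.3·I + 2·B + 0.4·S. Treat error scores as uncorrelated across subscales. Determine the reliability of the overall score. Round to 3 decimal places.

Var(C) = 14.5² + 1.3²·2.1² + 2²·10.3² + 0.4²·17² + 2·[1.3·14.5·2.1·0.49 + 2·14.5·10.3·0.25 + 0.4·14.5·17·0.13 + 2.6·2.1·10.3·0.29 + 0.52·2.1·17·0.15 + 0.8·10.3·17·0.52] = 688.303 + 397.65 = 1085.95.
Under uncorrelated errors the observed covariances equal the true-score covariances, so only the own-variance terms attenuate.
True-score variance = [14.5²·0.76 + 1.3²·2.1²·0.69 + 2²·10.3²·0.86 + 0.4²·17²·0.57] + 397.65 = 556.239 + 397.65 = 953.889.
Reliability = 953.889 / 1085.95 = 0.878.

0.878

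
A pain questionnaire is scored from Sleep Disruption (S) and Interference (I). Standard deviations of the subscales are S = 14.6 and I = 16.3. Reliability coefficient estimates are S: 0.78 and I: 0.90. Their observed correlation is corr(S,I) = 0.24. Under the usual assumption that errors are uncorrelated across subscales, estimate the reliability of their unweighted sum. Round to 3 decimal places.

Var(S+I) = 14.6² + 16.3² + 2·[14.6·16.3·0.24] = 478.85 + 114.23 = 593.08.
Under uncorrelated errors the observed covariances equal the true-score covariances, so only the own-variance terms attenuate.
True-score variance = [14.6²·0.78 + 16.3²·0.90] + 114.23 = 405.386 + 114.23 = 519.616.
Reliability = 519.616 / 593.08 = 0.876.

0.876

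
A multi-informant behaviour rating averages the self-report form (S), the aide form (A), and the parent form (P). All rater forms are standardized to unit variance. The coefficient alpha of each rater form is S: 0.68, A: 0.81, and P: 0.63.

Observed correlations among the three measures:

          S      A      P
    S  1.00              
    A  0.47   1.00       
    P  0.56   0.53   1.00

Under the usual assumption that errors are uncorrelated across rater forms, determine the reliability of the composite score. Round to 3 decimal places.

Var(S+A+P) = 3 + 2·[0.47 + 0.56 + 0.53] = 3 + 3.12 = 6.12.
Under uncorrelated errors the observed covariances equal the true-score covariances, so only the own-variance terms attenuate.
True-score variance = [0.68 + 0.81 + 0.63] + 3.12 = 2.12 + 3.12 = 5.24.
Reliability = 5.24 / 6.12 = 0.856.

0.856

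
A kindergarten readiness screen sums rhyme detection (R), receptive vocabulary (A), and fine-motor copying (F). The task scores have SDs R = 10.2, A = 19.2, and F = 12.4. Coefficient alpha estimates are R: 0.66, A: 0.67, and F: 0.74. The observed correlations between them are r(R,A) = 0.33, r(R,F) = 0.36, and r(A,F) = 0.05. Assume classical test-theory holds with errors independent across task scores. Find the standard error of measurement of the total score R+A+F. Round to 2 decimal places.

Var(total) = 626.44 + 244.128 = 870.568.
True-score variance = 429.438 + 244.128 = 673.566, so reliability = 0.7737.
Error variance = 870.568 − 673.566 = 197.002; SEM = √197.002 = 14.04.

14.04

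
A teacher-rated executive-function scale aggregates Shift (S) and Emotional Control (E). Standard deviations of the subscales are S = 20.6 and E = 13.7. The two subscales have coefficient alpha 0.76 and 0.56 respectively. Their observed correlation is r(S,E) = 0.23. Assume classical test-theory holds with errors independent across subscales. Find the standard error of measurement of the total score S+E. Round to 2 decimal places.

Var(total) = 612.05 + 129.821 = 741.871.
True-score variance = 427.62 + 129.821 = 557.441, so reliability = 0.7514.
Error variance = 741.871 − 557.441 = 184.43; SEM = √184.43 = 13.58.

13.58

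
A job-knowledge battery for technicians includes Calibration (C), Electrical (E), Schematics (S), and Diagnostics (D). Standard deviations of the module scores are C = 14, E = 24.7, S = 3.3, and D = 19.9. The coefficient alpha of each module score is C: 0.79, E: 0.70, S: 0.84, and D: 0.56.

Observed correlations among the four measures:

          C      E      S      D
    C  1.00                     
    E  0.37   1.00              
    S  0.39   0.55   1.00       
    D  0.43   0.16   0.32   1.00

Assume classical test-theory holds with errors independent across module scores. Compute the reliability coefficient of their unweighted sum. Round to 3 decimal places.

Var(C+E+S+D) = 14² + 24.7² + 3.3² + 19.9² + 2·[14·24.7·0.37 + 14·3.3·0.39 + 14·19.9·0.43 + 24.7·3.3·0.55 + 24.7·19.9·0.16 + 3.3·19.9·0.32] = 1212.99 + 820.503 = 2033.49.
Because errors are independent across components, Cov(Tᵢ,Tⱼ) = Cov(Xᵢ,Xⱼ); the off-diagonal part of the true-score variance is the same as above.
True-score variance = [14²·0.79 + 24.7²·0.70 + 3.3²·0.84 + 19.9²·0.56] + 820.503 = 812.816 + 820.503 = 1633.32.
Reliability = 1633.32 / 2033.49 = 0.803.

0.803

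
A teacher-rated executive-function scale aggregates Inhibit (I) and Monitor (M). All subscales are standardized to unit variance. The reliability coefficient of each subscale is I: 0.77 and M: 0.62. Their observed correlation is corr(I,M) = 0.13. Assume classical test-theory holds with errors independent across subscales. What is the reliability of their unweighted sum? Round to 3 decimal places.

0.730

Var(I+M) = 2 + 2·[0.13] = 2 + 0.26 = 2.26.
Because errors are independent across components, Cov(Tᵢ,Tⱼ) = Cov(Xᵢ,Xⱼ); the off-diagonal part of the true-score variance is the same as above.
True-score variance = [0.77 + 0.62] + 0.26 = 1.39 + 0.26 = 1.65.
Reliability = 1.65 / 2.26 = 0.730.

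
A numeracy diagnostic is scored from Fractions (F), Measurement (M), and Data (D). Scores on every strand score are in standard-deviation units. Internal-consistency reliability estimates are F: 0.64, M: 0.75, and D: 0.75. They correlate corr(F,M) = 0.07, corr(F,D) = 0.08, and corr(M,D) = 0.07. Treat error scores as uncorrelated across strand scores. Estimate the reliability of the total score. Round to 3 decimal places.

0.750

Var(F+M+D) = 3 + 2·[0.07 + 0.08 + 0.07] = 3 + 0.44 = 3.44.
Because errors are independent across components, Cov(Tᵢ,Tⱼ) = Cov(Xᵢ,Xⱼ); the off-diagonal part of the true-score variance is the same as above.
True-score variance = [0.64 + 0.75 + 0.75] + 0.44 = 2.14 + 0.44 = 2.58.
Reliability = 2.58 / 3.44 = 0.750.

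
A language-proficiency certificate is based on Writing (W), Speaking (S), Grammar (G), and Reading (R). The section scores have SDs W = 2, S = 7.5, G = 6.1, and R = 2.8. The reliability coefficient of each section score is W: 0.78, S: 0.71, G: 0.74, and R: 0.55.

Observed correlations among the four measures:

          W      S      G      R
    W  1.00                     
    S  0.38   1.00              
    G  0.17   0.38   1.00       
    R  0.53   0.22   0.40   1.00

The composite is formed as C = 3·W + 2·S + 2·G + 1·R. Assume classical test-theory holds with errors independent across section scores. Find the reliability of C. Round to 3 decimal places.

0.838

Var(C) = 3²·2² + 2²·7.5² + 2²·6.1² + 2.8² + 2·[6·2·7.5·0.38 + 6·2·6.1·0.17 + 3·2·2.8·0.53 + 4·7.5·6.1·0.38 + 2·7.5·2.8·0.22 + 2·6.1·2.8·0.40] = 417.68 + 295.984 = 713.664.
Because errors are independent across components, Cov(Tᵢ,Tⱼ) = Cov(Xᵢ,Xⱼ); the off-diagonal part of the true-score variance is the same as above.
True-score variance = [3²·2²·0.78 + 2²·7.5²·0.71 + 2²·6.1²·0.74 + 2.8²·0.55] + 295.984 = 302.284 + 295.984 = 598.268.
Reliability = 598.268 / 713.664 = 0.838.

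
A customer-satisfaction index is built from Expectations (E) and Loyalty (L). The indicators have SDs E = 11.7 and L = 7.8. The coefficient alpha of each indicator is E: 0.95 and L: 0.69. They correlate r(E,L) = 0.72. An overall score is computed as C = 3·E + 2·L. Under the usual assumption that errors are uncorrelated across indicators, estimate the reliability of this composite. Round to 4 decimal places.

Var(C) = 3²·11.7² + 2²·7.8² + 2·[6·11.7·7.8·0.72] = 1475.37 + 788.486 = 2263.86.
Because errors are independent across components, Cov(Tᵢ,Tⱼ) = Cov(Xᵢ,Xⱼ); the off-diagonal part of the true-score variance is the same as above.
True-score variance = [3²·11.7²·0.95 + 2²·7.8²·0.69] + 788.486 = 1338.33 + 788.486 = 2126.81.
Reliability = 2126.81 / 2263.86 = 0.9395.

0.9395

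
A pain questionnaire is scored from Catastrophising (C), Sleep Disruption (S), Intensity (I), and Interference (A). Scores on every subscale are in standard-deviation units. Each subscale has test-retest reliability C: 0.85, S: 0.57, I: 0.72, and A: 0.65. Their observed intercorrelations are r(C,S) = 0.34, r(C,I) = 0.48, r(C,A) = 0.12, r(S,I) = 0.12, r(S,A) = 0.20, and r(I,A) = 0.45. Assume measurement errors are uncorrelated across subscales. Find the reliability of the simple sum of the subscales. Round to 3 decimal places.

0.837

Var(C+S+I+A) = 4 + 2·[0.34 + 0.48 + 0.12 + 0.12 + 0.20 + 0.45] = 4 + 3.42 = 7.42.
Under uncorrelated errors the observed covariances equal the true-score covariances, so only the own-variance terms attenuate.
True-score variance = [0.85 + 0.57 + 0.72 + 0.65] + 3.42 = 2.79 + 3.42 = 6.21.
Reliability = 6.21 / 7.42 = 0.837.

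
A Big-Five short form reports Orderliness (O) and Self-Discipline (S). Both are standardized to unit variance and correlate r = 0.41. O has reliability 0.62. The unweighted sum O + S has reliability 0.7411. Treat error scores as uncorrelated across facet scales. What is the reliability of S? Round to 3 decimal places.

0.650

Var(O+S) = 2 + 2·0.41 = 2.820.
True-score variance = ρ_O + ρ_S + 2·0.41, so 0.7411 = (0.62 + ρ_S + 0.82) / 2.820.
ρ_S = 0.7411·2.820 − 0.62 − 0.82 = 0.650.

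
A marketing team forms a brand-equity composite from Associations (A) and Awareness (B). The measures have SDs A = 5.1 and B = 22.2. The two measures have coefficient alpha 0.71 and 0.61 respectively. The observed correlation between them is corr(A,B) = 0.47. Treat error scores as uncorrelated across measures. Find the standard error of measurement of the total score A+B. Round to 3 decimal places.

Var(total) = 518.85 + 106.427 = 625.277.
True-score variance = 319.099 + 106.427 = 425.526, so reliability = 0.6805.
Error variance = 625.277 − 425.526 = 199.75; SEM = √199.75 = 14.133.

14.133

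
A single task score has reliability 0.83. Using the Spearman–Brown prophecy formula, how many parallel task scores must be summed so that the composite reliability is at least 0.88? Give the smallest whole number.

k ≥ ρ*(1−ρ₁)/(ρ₁(1−ρ*)) = 0.88·0.17 / (0.83·0.12) = 1.502.
Smallest integer k = 2.

2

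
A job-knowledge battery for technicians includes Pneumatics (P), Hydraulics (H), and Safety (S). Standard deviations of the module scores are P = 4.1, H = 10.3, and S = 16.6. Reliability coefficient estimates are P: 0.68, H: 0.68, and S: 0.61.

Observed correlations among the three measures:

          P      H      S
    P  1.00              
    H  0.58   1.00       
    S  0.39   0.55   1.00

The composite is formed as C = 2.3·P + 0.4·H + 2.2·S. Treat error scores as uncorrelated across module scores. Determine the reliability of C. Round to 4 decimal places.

0.7113

Var(C) = 2.3²·4.1² + 0.4²·10.3² + 2.2²·16.6² + 2·[0.92·4.1·10.3·0.58 + 5.06·4.1·16.6·0.39 + 0.88·10.3·16.6·0.55] = 1439.61 + 479.196 = 1918.81.
With uncorrelated errors the cross-covariances are all true-score covariance, so they carry over unchanged; only the diagonal terms shrink to ρᵢσᵢ².
True-score variance = [2.3²·4.1²·0.68 + 0.4²·10.3²·0.68 + 2.2²·16.6²·0.61] + 479.196 = 885.575 + 479.196 = 1364.77.
Reliability = 1364.77 / 1918.81 = 0.7113.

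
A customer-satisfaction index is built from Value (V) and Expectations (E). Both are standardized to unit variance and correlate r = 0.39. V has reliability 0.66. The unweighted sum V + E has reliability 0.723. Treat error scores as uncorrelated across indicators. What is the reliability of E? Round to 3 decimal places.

0.570

Var(V+E) = 2 + 2·0.39 = 2.780.
True-score variance = ρ_V + ρ_E + 2·0.39, so 0.723 = (0.66 + ρ_E + 0.78) / 2.780.
ρ_E = 0.723·2.780 − 0.66 − 0.78 = 0.570.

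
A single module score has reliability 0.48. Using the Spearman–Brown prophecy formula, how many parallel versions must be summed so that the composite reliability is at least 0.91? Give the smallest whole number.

k ≥ ρ*(1−ρ₁)/(ρ₁(1−ρ*)) = 0.91·0.52 / (0.48·0.09) = 10.954.
Smallest integer k = 11.

11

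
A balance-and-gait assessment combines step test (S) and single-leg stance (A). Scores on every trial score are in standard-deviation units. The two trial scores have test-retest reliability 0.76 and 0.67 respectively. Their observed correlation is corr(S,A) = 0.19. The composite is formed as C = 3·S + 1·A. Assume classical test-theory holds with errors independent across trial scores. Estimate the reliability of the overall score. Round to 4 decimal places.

0.7765

Var(C) = 3² + 1 + 2·[3·0.19] = 10 + 1.14 = 11.14.
Because errors are independent across components, Cov(Tᵢ,Tⱼ) = Cov(Xᵢ,Xⱼ); the off-diagonal part of the true-score variance is the same as above.
True-score variance = [3²·0.76 + 0.67] + 1.14 = 7.51 + 1.14 = 8.65.
Reliability = 8.65 / 11.14 = 0.7765.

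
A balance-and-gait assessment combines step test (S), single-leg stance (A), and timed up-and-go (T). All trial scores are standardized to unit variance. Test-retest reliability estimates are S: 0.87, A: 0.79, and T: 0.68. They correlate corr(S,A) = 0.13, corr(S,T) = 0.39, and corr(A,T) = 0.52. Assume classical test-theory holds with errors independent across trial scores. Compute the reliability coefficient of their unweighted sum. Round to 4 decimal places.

Var(S+A+T) = 3 + 2·[0.13 + 0.39 + 0.52] = 3 + 2.08 = 5.08.
With uncorrelated errors the cross-covariances are all true-score covariance, so they carry over unchanged; only the diagonal terms shrink to ρᵢσᵢ².
True-score variance = [0.87 + 0.79 + 0.68] + 2.08 = 2.34 + 2.08 = 4.42.
Reliability = 4.42 / 5.08 = 0.8701.

0.8701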